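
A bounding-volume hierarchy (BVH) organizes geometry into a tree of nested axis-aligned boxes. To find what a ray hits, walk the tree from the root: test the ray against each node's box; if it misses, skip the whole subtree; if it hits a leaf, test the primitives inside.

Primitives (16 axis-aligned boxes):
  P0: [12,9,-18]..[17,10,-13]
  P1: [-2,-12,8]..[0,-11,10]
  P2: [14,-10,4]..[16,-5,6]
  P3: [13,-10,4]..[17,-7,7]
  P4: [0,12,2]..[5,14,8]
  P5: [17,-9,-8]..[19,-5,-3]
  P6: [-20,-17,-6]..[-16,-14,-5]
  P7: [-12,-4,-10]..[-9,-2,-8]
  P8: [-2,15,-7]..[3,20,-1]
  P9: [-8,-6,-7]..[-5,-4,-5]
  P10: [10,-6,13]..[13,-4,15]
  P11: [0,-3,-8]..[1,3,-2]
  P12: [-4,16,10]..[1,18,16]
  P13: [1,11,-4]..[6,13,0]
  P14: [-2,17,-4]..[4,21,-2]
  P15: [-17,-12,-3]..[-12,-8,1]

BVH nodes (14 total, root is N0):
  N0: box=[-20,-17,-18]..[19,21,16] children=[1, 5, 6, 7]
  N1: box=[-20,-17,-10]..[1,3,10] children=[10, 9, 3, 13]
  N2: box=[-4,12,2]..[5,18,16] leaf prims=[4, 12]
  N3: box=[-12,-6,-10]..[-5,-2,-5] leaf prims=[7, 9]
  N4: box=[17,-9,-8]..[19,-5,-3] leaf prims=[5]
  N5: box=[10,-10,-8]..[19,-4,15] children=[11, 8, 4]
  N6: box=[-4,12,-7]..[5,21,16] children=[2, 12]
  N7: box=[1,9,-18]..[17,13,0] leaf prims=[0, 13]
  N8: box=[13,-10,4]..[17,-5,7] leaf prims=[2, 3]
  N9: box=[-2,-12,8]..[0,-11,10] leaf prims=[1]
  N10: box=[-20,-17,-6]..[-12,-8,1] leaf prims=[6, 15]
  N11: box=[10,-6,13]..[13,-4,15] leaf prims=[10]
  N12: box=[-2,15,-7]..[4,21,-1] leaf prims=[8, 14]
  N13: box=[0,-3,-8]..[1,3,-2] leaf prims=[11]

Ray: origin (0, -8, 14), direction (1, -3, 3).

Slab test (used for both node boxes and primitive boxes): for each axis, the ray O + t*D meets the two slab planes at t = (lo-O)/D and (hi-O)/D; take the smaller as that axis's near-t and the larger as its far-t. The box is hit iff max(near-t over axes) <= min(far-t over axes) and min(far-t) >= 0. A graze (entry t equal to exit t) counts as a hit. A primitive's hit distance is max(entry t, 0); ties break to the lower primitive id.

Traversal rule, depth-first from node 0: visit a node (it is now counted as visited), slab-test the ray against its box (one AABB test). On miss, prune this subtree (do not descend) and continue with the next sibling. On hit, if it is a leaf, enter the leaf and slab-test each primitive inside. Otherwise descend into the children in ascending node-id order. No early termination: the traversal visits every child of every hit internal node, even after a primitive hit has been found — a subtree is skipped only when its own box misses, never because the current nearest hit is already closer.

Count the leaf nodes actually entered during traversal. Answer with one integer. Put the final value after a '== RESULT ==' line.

Walk:
N0 x:[-20,19] y:[-29/3,3] z:[-32/3,2/3] -> hit [-29/3,2/3], descend [1, 5, 6, 7]
  N1 x:[-20,1] y:[-11/3,3] z:[-8,-4/3] -> miss, prune
  N5 x:[10,19] y:[-4/3,2/3] z:[-22/3,1/3] -> miss, prune
  N6 x:[-4,5] y:[-29/3,-20/3] z:[-7,2/3] -> miss, prune
  N7 x:[1,17] y:[-7,-17/3] z:[-32/3,-14/3] -> miss, prune

order=[0, 1, 5, 6, 7]  |boxes|=5  |leaves|=0  hit=miss

== RESULT ==
0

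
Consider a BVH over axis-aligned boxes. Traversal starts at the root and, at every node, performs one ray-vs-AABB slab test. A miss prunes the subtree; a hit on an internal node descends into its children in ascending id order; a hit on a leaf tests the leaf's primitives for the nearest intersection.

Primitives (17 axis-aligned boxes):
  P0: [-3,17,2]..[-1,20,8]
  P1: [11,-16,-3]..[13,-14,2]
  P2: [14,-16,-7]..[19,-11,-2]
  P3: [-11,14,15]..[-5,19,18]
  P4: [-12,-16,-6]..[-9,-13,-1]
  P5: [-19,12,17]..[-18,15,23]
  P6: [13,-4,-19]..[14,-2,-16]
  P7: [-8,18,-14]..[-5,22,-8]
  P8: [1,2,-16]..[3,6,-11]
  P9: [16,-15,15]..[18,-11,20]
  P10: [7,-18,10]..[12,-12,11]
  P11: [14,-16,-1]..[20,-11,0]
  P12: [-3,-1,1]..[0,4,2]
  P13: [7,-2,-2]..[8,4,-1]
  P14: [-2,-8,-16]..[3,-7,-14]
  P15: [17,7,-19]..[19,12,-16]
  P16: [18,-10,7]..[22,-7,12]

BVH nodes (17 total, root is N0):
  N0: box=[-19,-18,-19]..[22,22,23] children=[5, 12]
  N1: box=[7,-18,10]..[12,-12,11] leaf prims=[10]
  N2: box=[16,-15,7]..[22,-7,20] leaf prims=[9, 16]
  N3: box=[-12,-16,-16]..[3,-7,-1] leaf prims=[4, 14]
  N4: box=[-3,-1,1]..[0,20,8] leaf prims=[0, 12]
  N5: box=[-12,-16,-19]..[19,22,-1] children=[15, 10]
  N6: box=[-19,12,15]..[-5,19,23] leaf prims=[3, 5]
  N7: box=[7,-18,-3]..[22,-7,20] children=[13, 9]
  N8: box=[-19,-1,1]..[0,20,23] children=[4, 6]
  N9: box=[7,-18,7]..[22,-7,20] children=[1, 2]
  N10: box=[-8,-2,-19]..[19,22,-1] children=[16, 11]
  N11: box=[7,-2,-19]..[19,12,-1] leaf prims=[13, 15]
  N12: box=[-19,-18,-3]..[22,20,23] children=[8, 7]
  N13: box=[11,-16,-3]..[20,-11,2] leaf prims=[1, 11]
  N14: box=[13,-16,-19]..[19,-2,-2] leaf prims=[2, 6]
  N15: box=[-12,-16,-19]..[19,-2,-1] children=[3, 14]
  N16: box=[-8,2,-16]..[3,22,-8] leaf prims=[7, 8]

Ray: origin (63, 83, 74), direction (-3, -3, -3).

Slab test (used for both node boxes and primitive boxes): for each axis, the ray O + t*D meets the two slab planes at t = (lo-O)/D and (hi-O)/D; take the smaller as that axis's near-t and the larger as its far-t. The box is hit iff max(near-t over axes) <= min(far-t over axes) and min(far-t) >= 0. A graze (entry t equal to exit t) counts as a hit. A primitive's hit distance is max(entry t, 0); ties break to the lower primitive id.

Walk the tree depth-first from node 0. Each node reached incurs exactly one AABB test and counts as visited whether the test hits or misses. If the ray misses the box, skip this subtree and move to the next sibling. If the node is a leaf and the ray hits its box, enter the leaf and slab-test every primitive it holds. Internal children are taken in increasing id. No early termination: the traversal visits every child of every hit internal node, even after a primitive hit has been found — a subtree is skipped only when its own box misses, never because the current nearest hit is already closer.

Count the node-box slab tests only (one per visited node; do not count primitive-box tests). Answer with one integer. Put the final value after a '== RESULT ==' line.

Walk:
N0 x:[41/3,82/3] y:[61/3,101/3] z:[17,31] -> hit [61/3,82/3], descend [5, 12]
  N5 x:[44/3,25] y:[61/3,33] z:[25,31] -> hit [25,25], descend [10, 15]
    N10 x:[44/3,71/3] y:[61/3,85/3] z:[25,31] -> miss, prune
    N15 x:[44/3,25] y:[85/3,33] z:[25,31] -> miss, prune
  N12 x:[41/3,82/3] y:[21,101/3] z:[17,77/3] -> hit [21,77/3], descend [7, 8]
    N7 x:[41/3,56/3] y:[30,101/3] z:[18,77/3] -> miss, prune
    N8 x:[21,82/3] y:[21,28] z:[17,73/3] -> hit [21,73/3], descend [4, 6]
      N4 x:[21,22] y:[21,28] z:[22,73/3] -> hit [22,22] leaf, test {P0@t=22, P12(miss)}
      N6 x:[68/3,82/3] y:[64/3,71/3] z:[17,59/3] -> miss, prune

9 AABB tests over nodes [0, 5, 10, 15, 12, 7, 8, 4, 6]; 1 leaf entered; closest P0.

== RESULT ==
9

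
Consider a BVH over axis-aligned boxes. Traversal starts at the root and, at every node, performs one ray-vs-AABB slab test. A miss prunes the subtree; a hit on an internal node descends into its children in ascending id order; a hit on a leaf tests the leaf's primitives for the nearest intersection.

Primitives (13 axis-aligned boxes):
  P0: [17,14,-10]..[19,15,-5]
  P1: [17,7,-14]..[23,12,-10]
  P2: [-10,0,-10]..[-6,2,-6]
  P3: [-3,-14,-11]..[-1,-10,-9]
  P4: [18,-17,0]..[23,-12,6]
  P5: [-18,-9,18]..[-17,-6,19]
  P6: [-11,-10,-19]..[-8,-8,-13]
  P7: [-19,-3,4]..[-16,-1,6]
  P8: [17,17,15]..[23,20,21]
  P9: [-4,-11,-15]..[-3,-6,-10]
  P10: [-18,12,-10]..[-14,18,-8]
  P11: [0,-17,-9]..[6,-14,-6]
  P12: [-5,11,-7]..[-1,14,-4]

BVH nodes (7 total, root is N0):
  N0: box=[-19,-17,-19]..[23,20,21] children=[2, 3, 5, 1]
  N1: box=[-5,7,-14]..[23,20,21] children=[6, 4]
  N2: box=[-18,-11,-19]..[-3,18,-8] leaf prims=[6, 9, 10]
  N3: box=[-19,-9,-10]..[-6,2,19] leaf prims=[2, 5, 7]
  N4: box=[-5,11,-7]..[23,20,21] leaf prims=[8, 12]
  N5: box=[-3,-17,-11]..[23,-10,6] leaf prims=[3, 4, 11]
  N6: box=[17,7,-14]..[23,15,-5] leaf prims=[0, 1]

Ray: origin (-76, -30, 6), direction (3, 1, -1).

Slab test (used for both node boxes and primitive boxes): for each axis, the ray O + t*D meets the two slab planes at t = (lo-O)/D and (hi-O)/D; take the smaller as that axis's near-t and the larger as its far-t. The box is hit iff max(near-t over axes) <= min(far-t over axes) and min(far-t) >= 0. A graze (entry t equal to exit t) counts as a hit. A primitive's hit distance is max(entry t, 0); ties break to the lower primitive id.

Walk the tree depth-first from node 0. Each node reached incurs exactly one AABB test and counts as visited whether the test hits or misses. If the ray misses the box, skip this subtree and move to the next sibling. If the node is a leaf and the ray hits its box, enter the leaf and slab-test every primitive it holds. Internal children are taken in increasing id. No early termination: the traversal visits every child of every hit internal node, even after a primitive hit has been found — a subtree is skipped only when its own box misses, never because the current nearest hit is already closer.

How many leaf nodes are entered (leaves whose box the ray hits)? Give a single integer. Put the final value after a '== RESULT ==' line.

Trace the traversal:
N0 x:[19,33] y:[13,50] z:[-15,25] -> hit [19,25], descend [1, 2, 3, 5]
  N1 x:[71/3,33] y:[37,50] z:[-15,20] -> miss, prune
  N2 x:[58/3,73/3] y:[19,48] z:[14,25] -> hit [58/3,73/3] leaf, test {P6@t=65/3, P9(miss), P10(miss)}
  N3 x:[19,70/3] y:[21,32] z:[-13,16] -> miss, prune
  N5 x:[73/3,33] y:[13,20] z:[0,17] -> miss, prune

5 AABB tests over nodes [0, 1, 2, 3, 5]; 1 leaf entered; closest P6.

== RESULT ==
1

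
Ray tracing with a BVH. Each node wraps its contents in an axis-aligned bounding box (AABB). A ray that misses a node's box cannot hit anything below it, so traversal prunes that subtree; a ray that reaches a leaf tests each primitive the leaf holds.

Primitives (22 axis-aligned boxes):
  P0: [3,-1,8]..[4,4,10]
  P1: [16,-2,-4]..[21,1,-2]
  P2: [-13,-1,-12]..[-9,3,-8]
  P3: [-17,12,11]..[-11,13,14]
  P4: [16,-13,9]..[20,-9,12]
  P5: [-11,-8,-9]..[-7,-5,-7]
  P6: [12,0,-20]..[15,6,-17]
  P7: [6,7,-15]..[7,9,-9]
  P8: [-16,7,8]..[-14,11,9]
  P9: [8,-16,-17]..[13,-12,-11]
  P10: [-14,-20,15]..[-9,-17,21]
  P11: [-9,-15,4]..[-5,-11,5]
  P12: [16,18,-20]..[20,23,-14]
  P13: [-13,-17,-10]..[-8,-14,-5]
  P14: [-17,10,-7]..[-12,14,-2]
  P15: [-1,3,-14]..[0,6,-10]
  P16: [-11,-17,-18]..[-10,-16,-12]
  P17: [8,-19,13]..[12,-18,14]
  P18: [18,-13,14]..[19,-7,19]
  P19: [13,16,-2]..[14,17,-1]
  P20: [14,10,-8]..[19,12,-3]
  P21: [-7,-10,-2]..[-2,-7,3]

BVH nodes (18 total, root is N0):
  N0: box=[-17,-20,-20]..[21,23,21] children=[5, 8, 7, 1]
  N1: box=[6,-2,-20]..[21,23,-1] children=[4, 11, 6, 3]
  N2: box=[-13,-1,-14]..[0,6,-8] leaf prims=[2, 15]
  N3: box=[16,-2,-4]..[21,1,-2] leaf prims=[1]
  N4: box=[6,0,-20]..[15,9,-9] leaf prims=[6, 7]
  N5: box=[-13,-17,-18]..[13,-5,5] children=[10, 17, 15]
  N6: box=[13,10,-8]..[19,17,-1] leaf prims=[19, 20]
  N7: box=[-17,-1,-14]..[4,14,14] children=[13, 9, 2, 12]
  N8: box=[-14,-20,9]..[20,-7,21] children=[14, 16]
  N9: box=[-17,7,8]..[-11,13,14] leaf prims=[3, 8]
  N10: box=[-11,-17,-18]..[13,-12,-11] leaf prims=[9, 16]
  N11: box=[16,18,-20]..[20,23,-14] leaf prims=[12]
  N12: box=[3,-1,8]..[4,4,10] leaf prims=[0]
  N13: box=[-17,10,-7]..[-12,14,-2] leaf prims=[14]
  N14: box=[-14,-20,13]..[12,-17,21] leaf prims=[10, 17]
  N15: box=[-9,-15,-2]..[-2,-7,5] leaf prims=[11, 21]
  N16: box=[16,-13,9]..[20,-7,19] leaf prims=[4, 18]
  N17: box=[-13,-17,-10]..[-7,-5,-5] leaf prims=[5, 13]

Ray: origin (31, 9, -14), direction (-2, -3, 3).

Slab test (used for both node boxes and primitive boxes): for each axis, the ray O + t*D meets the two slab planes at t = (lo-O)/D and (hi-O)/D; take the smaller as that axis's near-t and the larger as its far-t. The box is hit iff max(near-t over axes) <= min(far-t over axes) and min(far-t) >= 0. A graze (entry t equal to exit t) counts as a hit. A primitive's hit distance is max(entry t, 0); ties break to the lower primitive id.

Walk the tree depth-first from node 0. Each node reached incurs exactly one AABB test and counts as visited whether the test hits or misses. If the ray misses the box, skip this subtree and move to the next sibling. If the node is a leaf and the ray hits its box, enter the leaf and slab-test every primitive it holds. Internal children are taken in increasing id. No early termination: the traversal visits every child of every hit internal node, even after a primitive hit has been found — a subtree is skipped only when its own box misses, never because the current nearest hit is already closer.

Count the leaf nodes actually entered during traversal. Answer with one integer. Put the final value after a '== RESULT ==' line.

Walk:
N0 x:[5,24] y:[-14/3,29/3] z:[-2,35/3] -> hit [5,29/3], descend [1, 5, 7, 8]
  N1 x:[5,25/2] y:[-14/3,11/3] z:[-2,13/3] -> miss, prune
  N5 x:[9,22] y:[14/3,26/3] z:[-4/3,19/3] -> miss, prune
  N7 x:[27/2,24] y:[-5/3,10/3] z:[0,28/3] -> miss, prune
  N8 x:[11/2,45/2] y:[16/3,29/3] z:[23/3,35/3] -> hit [23/3,29/3], descend [14, 16]
    N14 x:[19/2,45/2] y:[26/3,29/3] z:[9,35/3] -> hit [19/2,29/3] leaf, test {P10(miss), P17(miss)}
    N16 x:[11/2,15/2] y:[16/3,22/3] z:[23/3,11] -> miss, prune

7 AABB tests over nodes [0, 1, 5, 7, 8, 14, 16]; 1 leaf entered; closest miss.

== RESULT ==
1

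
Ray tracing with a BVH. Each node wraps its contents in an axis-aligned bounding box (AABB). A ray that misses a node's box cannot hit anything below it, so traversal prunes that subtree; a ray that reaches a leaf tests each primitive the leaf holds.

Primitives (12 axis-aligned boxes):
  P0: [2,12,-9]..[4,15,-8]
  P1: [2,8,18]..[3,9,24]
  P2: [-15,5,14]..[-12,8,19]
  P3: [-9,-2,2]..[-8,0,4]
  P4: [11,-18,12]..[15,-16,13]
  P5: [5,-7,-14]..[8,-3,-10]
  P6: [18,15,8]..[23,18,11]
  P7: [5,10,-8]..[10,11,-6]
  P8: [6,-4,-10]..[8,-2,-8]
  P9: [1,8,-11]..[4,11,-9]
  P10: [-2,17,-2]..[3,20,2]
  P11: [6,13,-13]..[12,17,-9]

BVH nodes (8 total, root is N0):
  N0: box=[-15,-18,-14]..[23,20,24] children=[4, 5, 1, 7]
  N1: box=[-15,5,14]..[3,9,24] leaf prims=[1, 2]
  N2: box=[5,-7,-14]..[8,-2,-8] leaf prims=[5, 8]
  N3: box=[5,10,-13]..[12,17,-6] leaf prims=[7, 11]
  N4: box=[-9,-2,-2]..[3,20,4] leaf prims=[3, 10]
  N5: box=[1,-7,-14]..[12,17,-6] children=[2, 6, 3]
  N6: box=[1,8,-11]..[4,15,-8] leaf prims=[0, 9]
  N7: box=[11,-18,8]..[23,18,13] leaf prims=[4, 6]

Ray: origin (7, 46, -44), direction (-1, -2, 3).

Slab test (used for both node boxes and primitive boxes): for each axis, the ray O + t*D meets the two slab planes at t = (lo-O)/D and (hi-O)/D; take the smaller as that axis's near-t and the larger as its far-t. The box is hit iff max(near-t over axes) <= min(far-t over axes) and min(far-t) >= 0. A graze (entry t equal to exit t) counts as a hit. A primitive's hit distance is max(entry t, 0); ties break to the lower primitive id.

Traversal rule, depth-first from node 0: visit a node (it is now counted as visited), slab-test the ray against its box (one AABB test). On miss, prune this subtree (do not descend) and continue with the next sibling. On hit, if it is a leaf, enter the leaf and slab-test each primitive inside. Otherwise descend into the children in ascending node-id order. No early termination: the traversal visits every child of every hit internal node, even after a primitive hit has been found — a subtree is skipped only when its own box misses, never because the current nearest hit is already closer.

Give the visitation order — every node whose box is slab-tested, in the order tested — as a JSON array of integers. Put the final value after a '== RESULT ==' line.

Walk:
N0 x:[-16,22] y:[13,32] z:[10,68/3] -> hit [13,22], descend [1, 4, 5, 7]
  N1 x:[4,22] y:[37/2,41/2] z:[58/3,68/3] -> hit [58/3,41/2] leaf, test {P1(miss), P2@t=58/3}
  N4 x:[4,16] y:[13,24] z:[14,16] -> hit [14,16] leaf, test {P3(miss), P10(miss)}
  N5 x:[-5,6] y:[29/2,53/2] z:[10,38/3] -> miss, prune
  N7 x:[-16,-4] y:[14,32] z:[52/3,19] -> miss, prune

Summary -> nodes [0, 1, 4, 5, 7]; box-tests=5; leaf-entries=2; first=P2

== RESULT ==
[0, 1, 4, 5, 7]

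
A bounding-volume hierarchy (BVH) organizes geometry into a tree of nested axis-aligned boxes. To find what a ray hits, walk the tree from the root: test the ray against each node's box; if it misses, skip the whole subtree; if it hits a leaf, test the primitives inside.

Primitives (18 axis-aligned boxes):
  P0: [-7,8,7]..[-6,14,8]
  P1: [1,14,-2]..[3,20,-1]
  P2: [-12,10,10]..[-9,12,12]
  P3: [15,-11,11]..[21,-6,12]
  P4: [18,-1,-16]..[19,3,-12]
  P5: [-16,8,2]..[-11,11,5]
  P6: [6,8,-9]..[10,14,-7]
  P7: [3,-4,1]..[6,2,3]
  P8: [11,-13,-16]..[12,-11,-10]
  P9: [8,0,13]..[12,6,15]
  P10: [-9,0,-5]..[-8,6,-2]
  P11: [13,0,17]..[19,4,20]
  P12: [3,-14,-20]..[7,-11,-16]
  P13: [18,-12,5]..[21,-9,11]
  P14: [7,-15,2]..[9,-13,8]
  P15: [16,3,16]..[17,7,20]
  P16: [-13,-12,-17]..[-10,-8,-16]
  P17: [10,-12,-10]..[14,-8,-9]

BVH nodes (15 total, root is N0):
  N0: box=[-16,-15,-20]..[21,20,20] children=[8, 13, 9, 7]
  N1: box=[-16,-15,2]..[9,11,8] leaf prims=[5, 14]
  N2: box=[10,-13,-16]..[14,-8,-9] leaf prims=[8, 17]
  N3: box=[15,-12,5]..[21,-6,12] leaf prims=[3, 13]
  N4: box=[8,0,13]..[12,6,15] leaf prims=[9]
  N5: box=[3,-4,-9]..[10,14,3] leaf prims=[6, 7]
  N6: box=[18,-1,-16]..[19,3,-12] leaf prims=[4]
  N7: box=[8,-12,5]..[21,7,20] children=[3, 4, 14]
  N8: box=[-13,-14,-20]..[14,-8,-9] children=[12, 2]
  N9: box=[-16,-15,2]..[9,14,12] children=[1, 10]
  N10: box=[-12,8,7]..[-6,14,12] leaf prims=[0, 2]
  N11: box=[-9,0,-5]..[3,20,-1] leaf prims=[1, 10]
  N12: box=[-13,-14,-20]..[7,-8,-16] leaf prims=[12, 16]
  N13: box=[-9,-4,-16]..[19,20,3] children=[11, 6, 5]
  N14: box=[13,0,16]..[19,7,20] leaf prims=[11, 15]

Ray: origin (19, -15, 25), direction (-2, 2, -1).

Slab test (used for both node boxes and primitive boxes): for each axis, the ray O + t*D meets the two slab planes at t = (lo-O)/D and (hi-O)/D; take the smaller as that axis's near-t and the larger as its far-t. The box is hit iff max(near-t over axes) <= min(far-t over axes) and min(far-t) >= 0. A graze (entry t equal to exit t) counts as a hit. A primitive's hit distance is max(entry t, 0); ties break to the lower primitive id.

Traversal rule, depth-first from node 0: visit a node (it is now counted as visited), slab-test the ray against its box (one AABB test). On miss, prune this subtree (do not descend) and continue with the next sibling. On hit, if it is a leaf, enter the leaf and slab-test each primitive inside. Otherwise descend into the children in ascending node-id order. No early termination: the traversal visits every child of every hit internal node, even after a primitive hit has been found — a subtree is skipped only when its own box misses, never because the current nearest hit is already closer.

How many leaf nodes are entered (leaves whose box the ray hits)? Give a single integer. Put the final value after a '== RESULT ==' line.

Walk:
N0 x:[-1,35/2] y:[0,35/2] z:[5,45] -> hit [5,35/2], descend [7, 8, 9, 13]
  N7 x:[-1,11/2] y:[3/2,11] z:[5,20] -> hit [5,11/2], descend [3, 4, 14]
    N3 x:[-1,2] y:[3/2,9/2] z:[13,20] -> miss, prune
    N4 x:[7/2,11/2] y:[15/2,21/2] z:[10,12] -> miss, prune
    N14 x:[0,3] y:[15/2,11] z:[5,9] -> miss, prune
  N8 x:[5/2,16] y:[1/2,7/2] z:[34,45] -> miss, prune
  N9 x:[5,35/2] y:[0,29/2] z:[13,23] -> hit [13,29/2], descend [1, 10]
    N1 x:[5,35/2] y:[0,13] z:[17,23] -> miss, prune
    N10 x:[25/2,31/2] y:[23/2,29/2] z:[13,18] -> hit [13,29/2] leaf, test {P0(miss), P2(miss)}
  N13 x:[0,14] y:[11/2,35/2] z:[22,41] -> miss, prune

order=[0, 7, 3, 4, 14, 8, 9, 1, 10, 13]  |boxes|=10  |leaves|=1  hit=miss

== RESULT ==
1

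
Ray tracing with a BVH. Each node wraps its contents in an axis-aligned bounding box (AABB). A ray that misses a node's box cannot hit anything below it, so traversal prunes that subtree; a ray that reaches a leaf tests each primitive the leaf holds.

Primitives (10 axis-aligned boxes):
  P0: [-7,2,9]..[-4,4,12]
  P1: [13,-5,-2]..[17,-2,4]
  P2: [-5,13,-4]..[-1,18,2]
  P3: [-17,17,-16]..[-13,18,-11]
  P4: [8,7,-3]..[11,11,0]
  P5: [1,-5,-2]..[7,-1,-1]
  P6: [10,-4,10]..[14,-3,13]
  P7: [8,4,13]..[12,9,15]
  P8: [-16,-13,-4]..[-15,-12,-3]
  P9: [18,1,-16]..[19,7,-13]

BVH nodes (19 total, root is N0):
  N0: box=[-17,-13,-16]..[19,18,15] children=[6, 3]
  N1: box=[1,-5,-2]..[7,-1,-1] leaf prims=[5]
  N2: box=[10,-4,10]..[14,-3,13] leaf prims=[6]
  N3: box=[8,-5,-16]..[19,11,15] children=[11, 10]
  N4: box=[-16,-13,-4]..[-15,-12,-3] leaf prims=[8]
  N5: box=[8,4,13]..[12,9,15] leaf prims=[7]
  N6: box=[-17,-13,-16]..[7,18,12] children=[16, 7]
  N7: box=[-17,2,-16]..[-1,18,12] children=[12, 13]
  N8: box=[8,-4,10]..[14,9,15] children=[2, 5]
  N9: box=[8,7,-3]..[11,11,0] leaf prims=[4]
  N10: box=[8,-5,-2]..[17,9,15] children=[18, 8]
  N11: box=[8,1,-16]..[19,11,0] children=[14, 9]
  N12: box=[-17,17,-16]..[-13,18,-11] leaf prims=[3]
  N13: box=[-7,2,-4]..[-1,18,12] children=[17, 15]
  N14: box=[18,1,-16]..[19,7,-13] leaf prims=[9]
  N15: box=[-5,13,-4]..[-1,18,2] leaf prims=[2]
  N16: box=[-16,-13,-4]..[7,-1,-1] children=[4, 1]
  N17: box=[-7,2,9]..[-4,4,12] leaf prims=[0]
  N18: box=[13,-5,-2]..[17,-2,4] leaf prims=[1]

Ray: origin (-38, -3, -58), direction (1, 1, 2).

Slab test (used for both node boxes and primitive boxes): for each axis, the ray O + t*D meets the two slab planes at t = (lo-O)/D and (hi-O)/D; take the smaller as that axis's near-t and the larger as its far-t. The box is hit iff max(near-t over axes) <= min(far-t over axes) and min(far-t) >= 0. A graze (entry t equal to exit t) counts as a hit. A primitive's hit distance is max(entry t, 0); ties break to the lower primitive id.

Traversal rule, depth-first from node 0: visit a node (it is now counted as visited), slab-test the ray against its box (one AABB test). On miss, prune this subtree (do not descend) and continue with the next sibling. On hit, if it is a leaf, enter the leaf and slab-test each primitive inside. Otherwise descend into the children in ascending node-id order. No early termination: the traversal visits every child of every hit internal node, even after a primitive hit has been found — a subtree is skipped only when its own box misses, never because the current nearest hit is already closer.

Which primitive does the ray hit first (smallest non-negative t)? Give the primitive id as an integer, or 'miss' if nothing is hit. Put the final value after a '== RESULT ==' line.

Trace the traversal:
N0 x:[21,57] y:[-10,21] z:[21,73/2] -> hit [21,21], descend [3, 6]
  N3 x:[46,57] y:[-2,14] z:[21,73/2] -> miss, prune
  N6 x:[21,45] y:[-10,21] z:[21,35] -> hit [21,21], descend [7, 16]
    N7 x:[21,37] y:[5,21] z:[21,35] -> hit [21,21], descend [12, 13]
      N12 x:[21,25] y:[20,21] z:[21,47/2] -> hit [21,21] leaf, test {P3@t=21}
      N13 x:[31,37] y:[5,21] z:[27,35] -> miss, prune
    N16 x:[22,45] y:[-10,2] z:[27,57/2] -> miss, prune

order=[0, 3, 6, 7, 12, 13, 16]  |boxes|=7  |leaves|=1  hit=P3

== RESULT ==
3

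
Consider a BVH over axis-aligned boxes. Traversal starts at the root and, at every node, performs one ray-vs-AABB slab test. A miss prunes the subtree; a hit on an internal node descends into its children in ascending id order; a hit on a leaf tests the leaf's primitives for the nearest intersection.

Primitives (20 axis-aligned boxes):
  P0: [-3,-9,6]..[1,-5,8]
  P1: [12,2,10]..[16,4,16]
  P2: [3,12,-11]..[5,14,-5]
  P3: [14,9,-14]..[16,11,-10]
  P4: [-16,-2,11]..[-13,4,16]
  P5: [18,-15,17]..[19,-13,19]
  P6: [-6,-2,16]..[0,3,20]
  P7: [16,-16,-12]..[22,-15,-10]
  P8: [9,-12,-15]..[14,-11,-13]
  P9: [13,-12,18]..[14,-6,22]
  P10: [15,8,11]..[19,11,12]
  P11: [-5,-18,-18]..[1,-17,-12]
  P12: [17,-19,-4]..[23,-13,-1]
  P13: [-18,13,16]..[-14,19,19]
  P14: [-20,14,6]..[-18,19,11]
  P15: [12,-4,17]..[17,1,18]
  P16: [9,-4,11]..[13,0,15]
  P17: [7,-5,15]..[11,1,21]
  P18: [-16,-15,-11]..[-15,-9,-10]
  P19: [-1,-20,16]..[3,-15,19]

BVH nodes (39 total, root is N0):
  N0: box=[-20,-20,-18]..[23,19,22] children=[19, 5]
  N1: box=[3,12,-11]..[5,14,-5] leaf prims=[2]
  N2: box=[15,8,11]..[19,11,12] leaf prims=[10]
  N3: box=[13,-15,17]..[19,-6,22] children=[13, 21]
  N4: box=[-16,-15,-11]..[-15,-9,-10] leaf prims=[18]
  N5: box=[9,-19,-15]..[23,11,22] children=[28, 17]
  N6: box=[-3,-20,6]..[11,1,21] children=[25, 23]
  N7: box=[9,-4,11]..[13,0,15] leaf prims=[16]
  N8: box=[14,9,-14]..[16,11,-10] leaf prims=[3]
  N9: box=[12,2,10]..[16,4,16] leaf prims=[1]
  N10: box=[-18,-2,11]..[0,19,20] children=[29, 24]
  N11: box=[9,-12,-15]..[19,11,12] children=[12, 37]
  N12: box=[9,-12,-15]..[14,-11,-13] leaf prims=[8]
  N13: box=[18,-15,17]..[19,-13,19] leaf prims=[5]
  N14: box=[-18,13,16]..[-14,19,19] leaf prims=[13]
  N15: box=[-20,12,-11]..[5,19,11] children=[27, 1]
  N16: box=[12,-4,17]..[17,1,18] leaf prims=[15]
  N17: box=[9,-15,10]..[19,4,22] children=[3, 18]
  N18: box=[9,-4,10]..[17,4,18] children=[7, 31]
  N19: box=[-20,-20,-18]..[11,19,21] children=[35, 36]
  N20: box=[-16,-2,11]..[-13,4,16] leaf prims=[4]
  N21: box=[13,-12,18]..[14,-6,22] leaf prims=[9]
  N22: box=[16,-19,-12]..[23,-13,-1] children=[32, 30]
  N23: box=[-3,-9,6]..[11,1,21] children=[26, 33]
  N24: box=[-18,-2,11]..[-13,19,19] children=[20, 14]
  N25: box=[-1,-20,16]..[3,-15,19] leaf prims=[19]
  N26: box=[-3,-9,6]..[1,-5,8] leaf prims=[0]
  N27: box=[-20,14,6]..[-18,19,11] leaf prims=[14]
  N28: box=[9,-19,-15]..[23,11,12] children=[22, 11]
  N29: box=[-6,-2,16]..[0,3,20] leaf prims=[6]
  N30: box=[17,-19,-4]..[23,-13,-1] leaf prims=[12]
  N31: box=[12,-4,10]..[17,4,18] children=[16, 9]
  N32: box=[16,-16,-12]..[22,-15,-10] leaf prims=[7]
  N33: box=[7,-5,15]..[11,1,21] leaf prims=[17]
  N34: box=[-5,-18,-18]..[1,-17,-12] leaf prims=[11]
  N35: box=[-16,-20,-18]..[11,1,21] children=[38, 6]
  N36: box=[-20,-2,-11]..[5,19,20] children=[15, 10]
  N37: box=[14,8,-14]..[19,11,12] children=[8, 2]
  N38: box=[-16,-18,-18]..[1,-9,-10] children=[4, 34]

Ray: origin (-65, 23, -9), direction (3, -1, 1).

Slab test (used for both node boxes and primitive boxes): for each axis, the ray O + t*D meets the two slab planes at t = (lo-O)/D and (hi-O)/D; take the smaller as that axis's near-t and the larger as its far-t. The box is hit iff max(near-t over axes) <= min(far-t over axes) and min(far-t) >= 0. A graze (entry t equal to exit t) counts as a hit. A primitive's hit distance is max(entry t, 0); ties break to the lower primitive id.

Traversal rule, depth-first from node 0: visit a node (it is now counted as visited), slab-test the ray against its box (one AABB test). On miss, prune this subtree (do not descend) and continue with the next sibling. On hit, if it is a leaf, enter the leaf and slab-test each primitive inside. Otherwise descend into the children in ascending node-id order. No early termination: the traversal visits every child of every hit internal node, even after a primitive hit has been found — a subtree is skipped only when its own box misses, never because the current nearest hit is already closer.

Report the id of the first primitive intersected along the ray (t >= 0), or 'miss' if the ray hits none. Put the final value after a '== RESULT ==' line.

Trace the traversal:
N0 x:[15,88/3] y:[4,43] z:[-9,31] -> hit [15,88/3], descend [5, 19]
  N5 x:[74/3,88/3] y:[12,42] z:[-6,31] -> hit [74/3,88/3], descend [17, 28]
    N17 x:[74/3,28] y:[19,38] z:[19,31] -> hit [74/3,28], descend [3, 18]
      N3 x:[26,28] y:[29,38] z:[26,31] -> miss, prune
      N18 x:[74/3,82/3] y:[19,27] z:[19,27] -> hit [74/3,27], descend [7, 31]
        N7 x:[74/3,26] y:[23,27] z:[20,24] -> miss, prune
        N31 x:[77/3,82/3] y:[19,27] z:[19,27] -> hit [77/3,27], descend [9, 16]
          N9 x:[77/3,27] y:[19,21] z:[19,25] -> miss, prune
          N16 x:[77/3,82/3] y:[22,27] z:[26,27] -> hit [26,27] leaf, test {P15@t=26}
    N28 x:[74/3,88/3] y:[12,42] z:[-6,21] -> miss, prune
  N19 x:[15,76/3] y:[4,43] z:[-9,30] -> hit [15,76/3], descend [35, 36]
    N35 x:[49/3,76/3] y:[22,43] z:[-9,30] -> hit [22,76/3], descend [6, 38]
      N6 x:[62/3,76/3] y:[22,43] z:[15,30] -> hit [22,76/3], descend [23, 25]
        N23 x:[62/3,76/3] y:[22,32] z:[15,30] -> hit [22,76/3], descend [26, 33]
          N26 x:[62/3,22] y:[28,32] z:[15,17] -> miss, prune
          N33 x:[24,76/3] y:[22,28] z:[24,30] -> hit [24,76/3] leaf, test {P17@t=24}
        N25 x:[64/3,68/3] y:[38,43] z:[25,28] -> miss, prune
      N38 x:[49/3,22] y:[32,41] z:[-9,-1] -> miss, prune
    N36 x:[15,70/3] y:[4,25] z:[-2,29] -> hit [15,70/3], descend [10, 15]
      N10 x:[47/3,65/3] y:[4,25] z:[20,29] -> hit [20,65/3], descend [24, 29]
        N24 x:[47/3,52/3] y:[4,25] z:[20,28] -> miss, prune
        N29 x:[59/3,65/3] y:[20,25] z:[25,29] -> miss, prune
      N15 x:[15,70/3] y:[4,11] z:[-2,20] -> miss, prune

Visited [0, 5, 17, 3, 18, 7, 31, 9, 16, 28, 19, 35, 6, 23, 26, 33, 25, 38, 36, 10, 24, 29, 15]. Tests: 23 box, 2 leaf. Nearest: P17.

== RESULT ==
17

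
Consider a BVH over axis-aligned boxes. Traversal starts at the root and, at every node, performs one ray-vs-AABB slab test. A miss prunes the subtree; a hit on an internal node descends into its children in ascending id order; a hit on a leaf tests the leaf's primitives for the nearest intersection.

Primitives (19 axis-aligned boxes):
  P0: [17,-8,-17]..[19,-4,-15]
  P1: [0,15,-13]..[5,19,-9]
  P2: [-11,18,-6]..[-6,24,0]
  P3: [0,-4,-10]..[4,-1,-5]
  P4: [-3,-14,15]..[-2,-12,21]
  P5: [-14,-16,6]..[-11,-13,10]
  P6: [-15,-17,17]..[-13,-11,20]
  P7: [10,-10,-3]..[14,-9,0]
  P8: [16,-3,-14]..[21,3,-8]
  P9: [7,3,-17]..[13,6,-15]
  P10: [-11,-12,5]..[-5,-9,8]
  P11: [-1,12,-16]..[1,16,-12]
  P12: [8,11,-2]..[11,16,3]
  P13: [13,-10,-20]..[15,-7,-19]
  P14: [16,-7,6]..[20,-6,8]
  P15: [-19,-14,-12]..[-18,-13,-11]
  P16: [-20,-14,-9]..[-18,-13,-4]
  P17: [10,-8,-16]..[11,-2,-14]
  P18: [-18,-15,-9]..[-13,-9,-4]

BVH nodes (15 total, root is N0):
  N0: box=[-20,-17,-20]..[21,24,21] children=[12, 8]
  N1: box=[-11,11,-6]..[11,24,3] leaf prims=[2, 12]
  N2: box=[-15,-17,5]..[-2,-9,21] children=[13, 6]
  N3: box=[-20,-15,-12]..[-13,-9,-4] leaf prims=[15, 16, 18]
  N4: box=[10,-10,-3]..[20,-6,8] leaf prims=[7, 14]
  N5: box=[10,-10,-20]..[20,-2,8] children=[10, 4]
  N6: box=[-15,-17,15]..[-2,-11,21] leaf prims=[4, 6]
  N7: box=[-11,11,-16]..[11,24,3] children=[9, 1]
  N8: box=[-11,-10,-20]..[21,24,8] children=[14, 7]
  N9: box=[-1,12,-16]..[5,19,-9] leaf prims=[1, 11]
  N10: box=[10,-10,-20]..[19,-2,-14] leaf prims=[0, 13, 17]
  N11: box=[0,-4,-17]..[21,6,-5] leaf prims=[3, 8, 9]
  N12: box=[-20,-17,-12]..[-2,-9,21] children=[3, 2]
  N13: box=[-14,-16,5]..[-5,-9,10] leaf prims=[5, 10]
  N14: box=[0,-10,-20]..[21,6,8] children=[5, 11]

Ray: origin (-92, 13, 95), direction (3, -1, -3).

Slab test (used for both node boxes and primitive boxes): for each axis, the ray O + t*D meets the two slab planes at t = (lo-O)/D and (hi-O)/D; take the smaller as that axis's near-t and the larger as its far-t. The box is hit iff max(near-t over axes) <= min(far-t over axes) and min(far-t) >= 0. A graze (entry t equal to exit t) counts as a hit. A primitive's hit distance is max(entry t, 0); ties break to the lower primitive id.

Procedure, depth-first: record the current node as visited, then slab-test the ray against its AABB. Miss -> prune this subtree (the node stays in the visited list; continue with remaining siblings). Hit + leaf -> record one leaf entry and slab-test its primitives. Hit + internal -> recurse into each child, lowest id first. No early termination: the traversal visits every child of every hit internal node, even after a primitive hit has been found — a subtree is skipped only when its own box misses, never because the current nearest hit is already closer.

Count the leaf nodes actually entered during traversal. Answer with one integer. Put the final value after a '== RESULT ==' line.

Traverse from the root:
N0 x:[24,113/3] y:[-11,30] z:[74/3,115/3] -> hit [74/3,30], descend [8, 12]
  N8 x:[27,113/3] y:[-11,23] z:[29,115/3] -> miss, prune
  N12 x:[24,30] y:[22,30] z:[74/3,107/3] -> hit [74/3,30], descend [2, 3]
    N2 x:[77/3,30] y:[22,30] z:[74/3,30] -> hit [77/3,30], descend [6, 13]
      N6 x:[77/3,30] y:[24,30] z:[74/3,80/3] -> hit [77/3,80/3] leaf, test {P4(miss), P6@t=77/3}
      N13 x:[26,29] y:[22,29] z:[85/3,30] -> hit [85/3,29] leaf, test {P5(miss), P10(miss)}
    N3 x:[24,79/3] y:[22,28] z:[33,107/3] -> miss, prune

7 AABB tests over nodes [0, 8, 12, 2, 6, 13, 3]; 2 leaves entered; closest P6.

== RESULT ==
2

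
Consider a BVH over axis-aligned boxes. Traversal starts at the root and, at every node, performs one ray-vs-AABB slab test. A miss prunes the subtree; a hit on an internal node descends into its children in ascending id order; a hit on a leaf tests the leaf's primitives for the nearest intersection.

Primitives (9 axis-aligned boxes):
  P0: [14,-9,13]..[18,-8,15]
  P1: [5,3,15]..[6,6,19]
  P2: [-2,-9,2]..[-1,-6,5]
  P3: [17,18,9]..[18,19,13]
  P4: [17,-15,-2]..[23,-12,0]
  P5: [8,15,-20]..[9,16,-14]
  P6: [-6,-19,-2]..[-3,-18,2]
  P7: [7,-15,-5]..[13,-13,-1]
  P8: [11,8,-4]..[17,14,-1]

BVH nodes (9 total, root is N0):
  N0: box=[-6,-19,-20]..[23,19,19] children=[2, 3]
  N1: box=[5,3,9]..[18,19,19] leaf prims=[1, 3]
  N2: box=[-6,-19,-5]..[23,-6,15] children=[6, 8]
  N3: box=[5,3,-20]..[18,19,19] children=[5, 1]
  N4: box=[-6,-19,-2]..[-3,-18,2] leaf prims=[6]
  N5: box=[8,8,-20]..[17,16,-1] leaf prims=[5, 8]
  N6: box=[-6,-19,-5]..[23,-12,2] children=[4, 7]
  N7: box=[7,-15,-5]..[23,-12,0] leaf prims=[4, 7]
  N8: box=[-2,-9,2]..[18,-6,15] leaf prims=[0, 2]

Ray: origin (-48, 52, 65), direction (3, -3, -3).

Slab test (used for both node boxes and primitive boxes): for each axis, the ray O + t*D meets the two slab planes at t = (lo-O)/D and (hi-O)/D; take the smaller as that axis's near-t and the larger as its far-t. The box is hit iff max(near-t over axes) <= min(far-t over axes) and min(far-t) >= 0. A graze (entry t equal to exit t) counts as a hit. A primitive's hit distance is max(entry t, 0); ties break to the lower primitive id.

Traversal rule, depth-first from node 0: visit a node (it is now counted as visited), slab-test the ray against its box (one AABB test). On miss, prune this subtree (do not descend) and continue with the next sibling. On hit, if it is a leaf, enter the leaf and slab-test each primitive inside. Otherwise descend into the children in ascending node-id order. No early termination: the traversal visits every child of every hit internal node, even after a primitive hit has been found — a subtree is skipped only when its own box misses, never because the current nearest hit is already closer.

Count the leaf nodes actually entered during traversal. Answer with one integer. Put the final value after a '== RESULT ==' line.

Trace the traversal:
N0 x:[14,71/3] y:[11,71/3] z:[46/3,85/3] -> hit [46/3,71/3], descend [2, 3]
  N2 x:[14,71/3] y:[58/3,71/3] z:[50/3,70/3] -> hit [58/3,70/3], descend [6, 8]
    N6 x:[14,71/3] y:[64/3,71/3] z:[21,70/3] -> hit [64/3,70/3], descend [4, 7]
      N4 x:[14,15] y:[70/3,71/3] z:[21,67/3] -> miss, prune
      N7 x:[55/3,71/3] y:[64/3,67/3] z:[65/3,70/3] -> hit [65/3,67/3] leaf, test {P4@t=65/3, P7(miss)}
    N8 x:[46/3,22] y:[58/3,61/3] z:[50/3,21] -> hit [58/3,61/3] leaf, test {P0(miss), P2(miss)}
  N3 x:[53/3,22] y:[11,49/3] z:[46/3,85/3] -> miss, prune

7 AABB tests over nodes [0, 2, 6, 4, 7, 8, 3]; 2 leaves entered; closest P4.

== RESULT ==
2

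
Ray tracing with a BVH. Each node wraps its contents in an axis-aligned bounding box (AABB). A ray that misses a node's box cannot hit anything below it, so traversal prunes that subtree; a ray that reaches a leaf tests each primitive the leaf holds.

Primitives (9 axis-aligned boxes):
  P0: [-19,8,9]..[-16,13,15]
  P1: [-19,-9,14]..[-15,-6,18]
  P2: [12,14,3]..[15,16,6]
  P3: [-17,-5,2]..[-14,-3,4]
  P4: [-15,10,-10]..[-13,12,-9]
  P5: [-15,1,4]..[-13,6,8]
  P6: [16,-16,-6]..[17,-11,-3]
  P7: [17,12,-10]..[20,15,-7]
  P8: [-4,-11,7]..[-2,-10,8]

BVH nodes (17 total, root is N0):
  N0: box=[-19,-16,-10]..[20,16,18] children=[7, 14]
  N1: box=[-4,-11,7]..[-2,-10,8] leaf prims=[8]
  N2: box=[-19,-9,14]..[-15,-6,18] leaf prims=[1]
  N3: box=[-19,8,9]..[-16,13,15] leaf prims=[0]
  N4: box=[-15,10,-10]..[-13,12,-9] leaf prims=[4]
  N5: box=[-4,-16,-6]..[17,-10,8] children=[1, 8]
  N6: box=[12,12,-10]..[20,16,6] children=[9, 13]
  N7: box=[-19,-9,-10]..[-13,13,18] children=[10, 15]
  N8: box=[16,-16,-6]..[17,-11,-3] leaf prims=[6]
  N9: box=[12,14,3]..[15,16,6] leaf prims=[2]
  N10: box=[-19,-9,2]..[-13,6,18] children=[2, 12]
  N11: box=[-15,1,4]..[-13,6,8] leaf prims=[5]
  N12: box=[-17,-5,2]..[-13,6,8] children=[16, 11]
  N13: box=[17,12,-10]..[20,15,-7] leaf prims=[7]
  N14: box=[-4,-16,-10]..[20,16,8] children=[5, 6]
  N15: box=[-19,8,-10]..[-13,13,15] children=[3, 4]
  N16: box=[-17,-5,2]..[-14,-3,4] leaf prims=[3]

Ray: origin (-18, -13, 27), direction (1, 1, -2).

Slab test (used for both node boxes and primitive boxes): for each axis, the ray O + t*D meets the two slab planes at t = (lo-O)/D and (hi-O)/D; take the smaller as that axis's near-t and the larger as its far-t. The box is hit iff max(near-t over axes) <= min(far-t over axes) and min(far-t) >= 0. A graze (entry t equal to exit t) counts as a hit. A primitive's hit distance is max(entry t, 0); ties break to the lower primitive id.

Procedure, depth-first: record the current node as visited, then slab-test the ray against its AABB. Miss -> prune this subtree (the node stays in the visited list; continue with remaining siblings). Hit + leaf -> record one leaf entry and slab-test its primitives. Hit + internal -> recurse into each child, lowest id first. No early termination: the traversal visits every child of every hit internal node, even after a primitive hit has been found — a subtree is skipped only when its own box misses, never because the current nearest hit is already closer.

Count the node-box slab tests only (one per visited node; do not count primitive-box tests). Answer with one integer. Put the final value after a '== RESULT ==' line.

Walk:
N0 x:[-1,38] y:[-3,29] z:[9/2,37/2] -> hit [9/2,37/2], descend [7, 14]
  N7 x:[-1,5] y:[4,26] z:[9/2,37/2] -> hit [9/2,5], descend [10, 15]
    N10 x:[-1,5] y:[4,19] z:[9/2,25/2] -> hit [9/2,5], descend [2, 12]
      N2 x:[-1,3] y:[4,7] z:[9/2,13/2] -> miss, prune
      N12 x:[1,5] y:[8,19] z:[19/2,25/2] -> miss, prune
    N15 x:[-1,5] y:[21,26] z:[6,37/2] -> miss, prune
  N14 x:[14,38] y:[-3,29] z:[19/2,37/2] -> hit [14,37/2], descend [5, 6]
    N5 x:[14,35] y:[-3,3] z:[19/2,33/2] -> miss, prune
    N6 x:[30,38] y:[25,29] z:[21/2,37/2] -> miss, prune

Summary -> nodes [0, 7, 10, 2, 12, 15, 14, 5, 6]; box-tests=9; leaf-entries=0; first=miss

== RESULT ==
9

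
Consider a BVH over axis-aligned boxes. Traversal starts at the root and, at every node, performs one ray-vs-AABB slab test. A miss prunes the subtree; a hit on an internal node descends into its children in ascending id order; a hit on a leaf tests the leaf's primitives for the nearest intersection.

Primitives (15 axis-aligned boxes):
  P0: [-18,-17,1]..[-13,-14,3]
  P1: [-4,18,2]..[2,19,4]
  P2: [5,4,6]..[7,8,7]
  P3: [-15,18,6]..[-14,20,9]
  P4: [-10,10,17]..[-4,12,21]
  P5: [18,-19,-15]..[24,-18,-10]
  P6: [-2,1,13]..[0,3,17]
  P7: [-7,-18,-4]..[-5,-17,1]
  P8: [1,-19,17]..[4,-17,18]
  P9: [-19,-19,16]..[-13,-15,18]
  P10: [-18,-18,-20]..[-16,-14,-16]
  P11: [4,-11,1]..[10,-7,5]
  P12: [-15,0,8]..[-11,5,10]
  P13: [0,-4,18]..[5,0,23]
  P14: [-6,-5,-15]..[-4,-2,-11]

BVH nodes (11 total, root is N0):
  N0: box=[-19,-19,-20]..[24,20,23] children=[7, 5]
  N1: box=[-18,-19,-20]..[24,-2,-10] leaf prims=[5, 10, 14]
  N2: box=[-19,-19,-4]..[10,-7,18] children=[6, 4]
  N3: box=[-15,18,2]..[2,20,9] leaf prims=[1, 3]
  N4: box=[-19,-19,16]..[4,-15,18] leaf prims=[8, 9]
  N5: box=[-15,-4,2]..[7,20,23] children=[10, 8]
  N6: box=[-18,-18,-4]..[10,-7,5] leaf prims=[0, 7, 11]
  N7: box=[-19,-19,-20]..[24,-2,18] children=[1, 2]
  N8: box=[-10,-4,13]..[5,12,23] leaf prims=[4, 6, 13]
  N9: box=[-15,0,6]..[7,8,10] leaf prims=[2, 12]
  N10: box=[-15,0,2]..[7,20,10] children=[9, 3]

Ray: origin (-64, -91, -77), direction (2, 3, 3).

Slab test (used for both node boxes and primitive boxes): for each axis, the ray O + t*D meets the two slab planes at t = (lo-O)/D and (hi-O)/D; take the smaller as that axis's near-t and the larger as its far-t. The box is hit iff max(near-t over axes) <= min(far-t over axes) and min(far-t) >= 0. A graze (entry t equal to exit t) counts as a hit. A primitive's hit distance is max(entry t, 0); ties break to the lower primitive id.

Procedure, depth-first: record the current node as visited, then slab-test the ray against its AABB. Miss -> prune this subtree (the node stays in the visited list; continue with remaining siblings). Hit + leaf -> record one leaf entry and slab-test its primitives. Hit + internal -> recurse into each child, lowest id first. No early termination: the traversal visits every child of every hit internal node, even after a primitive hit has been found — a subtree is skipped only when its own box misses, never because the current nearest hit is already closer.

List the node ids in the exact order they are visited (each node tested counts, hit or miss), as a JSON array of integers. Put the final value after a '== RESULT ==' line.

Traverse from the root:
N0 x:[45/2,44] y:[24,37] z:[19,100/3] -> hit [24,100/3], descend [5, 7]
  N5 x:[49/2,71/2] y:[29,37] z:[79/3,100/3] -> hit [29,100/3], descend [8, 10]
    N8 x:[27,69/2] y:[29,103/3] z:[30,100/3] -> hit [30,100/3] leaf, test {P4(miss), P6@t=31, P13(miss)}
    N10 x:[49/2,71/2] y:[91/3,37] z:[79/3,29] -> miss, prune
  N7 x:[45/2,44] y:[24,89/3] z:[19,95/3] -> hit [24,89/3], descend [1, 2]
    N1 x:[23,44] y:[24,89/3] z:[19,67/3] -> miss, prune
    N2 x:[45/2,37] y:[24,28] z:[73/3,95/3] -> hit [73/3,28], descend [4, 6]
      N4 x:[45/2,34] y:[24,76/3] z:[31,95/3] -> miss, prune
      N6 x:[23,37] y:[73/3,28] z:[73/3,82/3] -> hit [73/3,82/3] leaf, test {P0(miss), P7(miss), P11(miss)}

Visited [0, 5, 8, 10, 7, 1, 2, 4, 6]. Tests: 9 box, 2 leaf. Nearest: P6.

== RESULT ==
[0, 5, 8, 10, 7, 1, 2, 4, 6]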